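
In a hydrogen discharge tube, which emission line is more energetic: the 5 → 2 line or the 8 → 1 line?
8 → 1

Calculate the energy for each transition:

Transition 5 → 2:
ΔE₁ = |E_2 - E_5| = |-13.6057/2² - (-13.6057/5²)|
ΔE₁ = |-3.4014250000 - (-0.5442280000)| = 2.8571970 eV

Transition 8 → 1:
ΔE₂ = |E_1 - E_8| = |-13.6057/1² - (-13.6057/8²)|
ΔE₂ = |-13.6057000000 - (-0.2125890625)| = 13.3931109 eV

Since 13.3931109 eV > 2.8571970 eV, the transition 8 → 1 emits the more energetic photon.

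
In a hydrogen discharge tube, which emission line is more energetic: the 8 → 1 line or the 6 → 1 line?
8 → 1

Calculate the energy for each transition:

Transition 8 → 1:
ΔE₁ = |E_1 - E_8| = |-13.6057/1² - (-13.6057/8²)|
ΔE₁ = |-13.605700000000 - (-0.212589062500)| = 13.393110938 eV

Transition 6 → 1:
ΔE₂ = |E_1 - E_6| = |-13.6057/1² - (-13.6057/6²)|
ΔE₂ = |-13.605700000000 - (-0.377936111111)| = 13.227763889 eV

Since 13.393110938 eV > 13.227763889 eV, the transition 8 → 1 emits the more energetic photon.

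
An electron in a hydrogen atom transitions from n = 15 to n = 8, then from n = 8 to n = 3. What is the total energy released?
1.45127 eV

The energy levels of hydrogen are E_n = -13.6057 / n² eV.

First transition (15 → 8):
ΔE₁ = |E_8 - E_15|
ΔE₁ = |-0.21258906250 - (-0.06046977778)| = 0.15211928 eV

Second transition (8 → 3):
ΔE₂ = |E_3 - E_8|
ΔE₂ = |-1.51174444444 - (-0.21258906250)| = 1.29915538 eV

Total energy released:
E_total = ΔE₁ + ΔE₂ = 0.15211928 + 1.29915538 = 1.45127 eV

Note: This equals the direct transition 15 → 3: 1.45127 eV ✓
Energy is conserved regardless of the path taken.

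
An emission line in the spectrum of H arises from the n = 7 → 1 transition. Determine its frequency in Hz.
3.22270e+15 Hz

First, find the transition energy:
E_7 = -13.6057 / 7² = -0.2776673 eV
E_1 = -13.6057 / 1² = -13.6057000 eV
|ΔE| = |E_1 - E_7| = 13.3280327 eV

Convert to Joules: E = 13.3280327 eV × (1.602177 × 10⁻¹⁹ J/eV) = 2.1353867e-18 J

Using E = hf:
f = E/h = 2.1353867e-18 J / (6.62607 × 10⁻³⁴ J·s)
f = 3.22270e+15 Hz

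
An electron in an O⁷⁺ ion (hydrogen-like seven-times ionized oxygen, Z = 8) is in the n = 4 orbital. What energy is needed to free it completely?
54.423 eV

The ionization energy is the energy needed to remove the electron completely (n → ∞).

For a hydrogen-like ion with Z = 8, E_n = -13.6057 Z² / n² eV.

At n = 4: E_4 = -13.6057 × 8² / 4² = -54.422800 eV
At n = ∞: E_∞ = 0 eV

Ionization energy = E_∞ - E_4 = 0 - (-54.422800) = 54.422800 eV
Ionization energy ≈ 54.423 eV

This is also called the binding energy of the electron in state n = 4.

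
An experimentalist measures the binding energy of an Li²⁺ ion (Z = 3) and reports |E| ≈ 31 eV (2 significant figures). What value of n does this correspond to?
n = 2

The exact energy levels follow E_n = -13.6057 Z² / n² eV with Z = 3.

The measured value (-31 eV) is reported to only 2 significant figures, so we must test candidate n values and see which one matches to that precision.

Candidate energies:
  n = 1:  E = -13.6057 × 3² / 1² = -122.45130 eV
  n = 2:  E = -13.6057 × 3² / 2² = -30.61283 eV  ← matches
  n = 3:  E = -13.6057 × 3² / 3² = -13.60570 eV
  n = 4:  E = -13.6057 × 3² / 4² = -7.65321 eV

Checking against the measurement of -31 eV (2 sig figs), only n = 2 agrees:
E_2 = -30.61283 eV, which rounds to -31 eV ✓

Therefore n = 2.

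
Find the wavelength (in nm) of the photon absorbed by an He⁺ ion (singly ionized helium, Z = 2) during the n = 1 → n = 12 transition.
22.941 nm

First, find the transition energy using E_n = -13.6057 Z² / n² eV:
E_1 = -13.6057 × 2² / 1² = -54.42280 eV
E_12 = -13.6057 × 2² / 12² = -0.37794 eV

Photon energy: |ΔE| = |E_12 - E_1| = 54.04486 eV

Convert to wavelength using E = hc/λ with hc = 1239.84 eV·nm:
λ = hc/E = 1239.84 eV·nm / 54.04486 eV
λ = 22.941 nm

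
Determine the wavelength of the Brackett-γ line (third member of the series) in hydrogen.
2164.95 nm

The lines of a series are numbered from the longest wavelength (smallest ΔE) outward; the third line is the transition from n = n_f + 3 to n_f.
The Brackett series has all transitions ending at n_f = 4.

For H, the third line (γ-line) is the jump from n = 7 to n = 4:
E_7 = -13.6057 / 7² = -0.27766735 eV
E_4 = -13.6057 / 4² = -0.85035625 eV
ΔE = E_7 - E_4 = 0.57268890 eV

λ = hc/E = 1239.84 eV·nm / 0.57268890 eV
λ = 2164.95 nm

This is the γ-line of the Brackett series in H.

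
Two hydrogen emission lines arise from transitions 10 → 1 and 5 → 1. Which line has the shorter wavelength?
10 → 1

Calculate the energy for each transition:

Transition 10 → 1:
ΔE₁ = |E_1 - E_10| = |-13.6057/1² - (-13.6057/10²)|
ΔE₁ = |-13.605700000 - (-0.136057000)| = 13.469643 eV

Transition 5 → 1:
ΔE₂ = |E_1 - E_5| = |-13.6057/1² - (-13.6057/5²)|
ΔE₂ = |-13.605700000 - (-0.544228000)| = 13.061472 eV

Since 13.469643 eV > 13.061472 eV, the transition 10 → 1 emits the more energetic photon.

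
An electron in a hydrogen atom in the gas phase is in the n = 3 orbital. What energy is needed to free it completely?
1.511744 eV

The ionization energy is the energy needed to remove the electron completely (n → ∞).

For hydrogen, E_n = -13.6057 eV / n².

At n = 3: E_3 = -13.6057 / 3² = -1.511744444 eV
At n = ∞: E_∞ = 0 eV

Ionization energy = E_∞ - E_3 = 0 - (-1.511744444) = 1.511744444 eV
Ionization energy ≈ 1.511744 eV

This is also called the binding energy of the electron in state n = 3.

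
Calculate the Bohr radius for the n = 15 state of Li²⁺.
3.9688 nm (or 39.6883 Å)

The Bohr radius formula is:
r_n = n² a₀ / Z

where a₀ = 0.0529177 nm is the Bohr radius.

For Li²⁺ (Z = 3) at n = 15:
r_15 = 15² × 0.0529177 nm / 3
r_15 = 225 × 0.0529177 nm / 3
r_15 = 11.90648 nm / 3
r_15 = 3.9688 nm

The electron orbits at approximately 3.9688 nm from the nucleus.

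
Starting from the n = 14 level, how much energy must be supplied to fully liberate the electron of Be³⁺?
1.110669 eV

The ionization energy is the energy needed to remove the electron completely (n → ∞).

For a hydrogen-like ion with Z = 4, E_n = -13.6057 Z² / n² eV.

At n = 14: E_14 = -13.6057 × 4² / 14² = -1.110669388 eV
At n = ∞: E_∞ = 0 eV

Ionization energy = E_∞ - E_14 = 0 - (-1.110669388) = 1.110669388 eV
Ionization energy ≈ 1.110669 eV

This is also called the binding energy of the electron in state n = 14.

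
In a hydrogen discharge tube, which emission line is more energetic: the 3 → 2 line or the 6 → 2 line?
6 → 2

Calculate the energy for each transition:

Transition 3 → 2:
ΔE₁ = |E_2 - E_3| = |-13.6057/2² - (-13.6057/3²)|
ΔE₁ = |-3.401425000 - (-1.511744444)| = 1.889681 eV

Transition 6 → 2:
ΔE₂ = |E_2 - E_6| = |-13.6057/2² - (-13.6057/6²)|
ΔE₂ = |-3.401425000 - (-0.377936111)| = 3.023489 eV

Since 3.023489 eV > 1.889681 eV, the transition 6 → 2 emits the more energetic photon.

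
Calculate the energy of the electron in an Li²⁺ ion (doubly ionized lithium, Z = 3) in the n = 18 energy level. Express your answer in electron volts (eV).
-0.378 eV

The energy levels of a hydrogen-like atom are given by:
E_n = -13.6057 Z² / n² eV  (with Z = 3 for Li²⁺)

For n = 18:
E_18 = -13.6057 × 3² / 18²
E_18 = -13.6057 × 9 / 324
E_18 = -0.378 eV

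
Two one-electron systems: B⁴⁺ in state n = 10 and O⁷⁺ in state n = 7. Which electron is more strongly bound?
O⁷⁺ at n = 7 (E = -17.77071 eV)

Using E_n = -13.6057 Z² / n² eV:

B⁴⁺ (Z = 5) at n = 10:
E = -13.6057 × 5² / 10² = -13.6057 × 25 / 100 = -3.40142500 eV

O⁷⁺ (Z = 8) at n = 7:
E = -13.6057 × 8² / 7² = -13.6057 × 64 / 49 = -17.77071020 eV

Since -17.77071020 eV < -3.40142500 eV,
O⁷⁺ at n = 7 is more tightly bound (requires more energy to ionize).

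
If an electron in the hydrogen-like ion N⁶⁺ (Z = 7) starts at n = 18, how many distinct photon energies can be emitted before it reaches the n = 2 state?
136

The electron can occupy levels n = 2, 3, ..., 18 during de-excitation — that is m = 18 - 2 + 1 = 17 distinct levels.

The number of distinct spectral lines equals the number of ways to choose 2 of these m levels (each pair gives one possible emission transition):

Number of lines = m(m-1)/2 = 17×16/2 = 136

These correspond to all possible transitions between the 17 levels:
18 → 17, 18 → 16, 18 → 15, 18 → 14, 18 → 13, 18 → 12, 18 → 11, 18 → 10...

Each transition produces a photon with a unique energy (and thus wavelength). This count does not depend on Z.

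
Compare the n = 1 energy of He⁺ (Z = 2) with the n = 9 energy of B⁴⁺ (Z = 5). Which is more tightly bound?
He⁺ at n = 1 (E = -54.4228 eV)

Using E_n = -13.6057 Z² / n² eV:

He⁺ (Z = 2) at n = 1:
E = -13.6057 × 2² / 1² = -13.6057 × 4 / 1 = -54.4228000 eV

B⁴⁺ (Z = 5) at n = 9:
E = -13.6057 × 5² / 9² = -13.6057 × 25 / 81 = -4.1992901 eV

Since -54.4228000 eV < -4.1992901 eV,
He⁺ at n = 1 is more tightly bound (requires more energy to ionize).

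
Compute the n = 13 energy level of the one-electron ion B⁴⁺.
-2.012678 eV

For hydrogen-like ions, the energy levels scale with Z²:
E_n = -13.6057 Z² / n² eV

For B⁴⁺ (Z = 5) at n = 13:
E_13 = -13.6057 × 5² / 13²
E_13 = -13.6057 × 25 / 169
E_13 = -340.1425 / 169
E_13 = -2.012678 eV

The energy is 25 times more negative than hydrogen at the same n due to the stronger nuclear charge.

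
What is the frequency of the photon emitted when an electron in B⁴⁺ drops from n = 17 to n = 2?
2.028e+16 Hz

First, find the transition energy:
E_17 = -13.6057 × 5² / 17² = -1.1769637 eV
E_2 = -13.6057 × 5² / 2² = -85.0356250 eV
|ΔE| = |E_2 - E_17| = 83.8586613 eV

Convert to Joules: E = 83.8586613 eV × (1.602177 × 10⁻¹⁹ J/eV) = 1.34356e-17 J

Using E = hf:
f = E/h = 1.34356e-17 J / (6.62607 × 10⁻³⁴ J·s)
f = 2.028e+16 Hz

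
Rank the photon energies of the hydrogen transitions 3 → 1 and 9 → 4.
3 → 1

Calculate the energy for each transition:

Transition 3 → 1:
ΔE₁ = |E_1 - E_3| = |-13.6057/1² - (-13.6057/3²)|
ΔE₁ = |-13.6057000000 - (-1.5117444444)| = 12.0939556 eV

Transition 9 → 4:
ΔE₂ = |E_4 - E_9| = |-13.6057/4² - (-13.6057/9²)|
ΔE₂ = |-0.8503562500 - (-0.1679716049)| = 0.6823846 eV

Since 12.0939556 eV > 0.6823846 eV, the transition 3 → 1 emits the more energetic photon.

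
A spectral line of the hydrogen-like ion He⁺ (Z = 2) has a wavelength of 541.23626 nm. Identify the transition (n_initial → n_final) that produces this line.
n = 7 → n = 4

First, find the photon energy from the wavelength (hc = 1239.84 eV·nm):
E = hc/λ = 1239.84 eV·nm / 541.23626 nm = 2.2907556 eV

The energy levels of He⁺ satisfy E_n = -13.6057 × 2² / n² eV, so an emission n_i → n_f releases
ΔE = 13.6057 × 2² × (1/n_f² − 1/n_i²) eV.

Setting ΔE equal to the photon energy:
1/n_f² − 1/n_i² = 2.2907556 / (13.6057 × 2²) = 0.042091837

Since 1/n_i² must be positive, we need 1/n_f² > 0.042091837, i.e. n_f ≤ 4. For each allowed n_f, solve n_i = (1/n_f² − 0.042091837)^(−1/2) and check whether it is a whole number:
  n_f = 1: 1/n_i² = 1.000000000 − 0.042091837 = 0.957908163 → n_i = 1.022  (not an integer) ✗
  n_f = 2: 1/n_i² = 0.250000000 − 0.042091837 = 0.207908163 → n_i = 2.193  (not an integer) ✗
  n_f = 3: 1/n_i² = 0.111111111 − 0.042091837 = 0.069019274 → n_i = 3.806  (not an integer) ✗
  n_f = 4: 1/n_i² = 0.062500000 − 0.042091837 = 0.020408163 → n_i = 7.000  → integer, n_i = 7 ✓

Only n_f = 4 gives an integer upper level, n_i = 7.

The transition is from n = 7 to n = 4 (emission).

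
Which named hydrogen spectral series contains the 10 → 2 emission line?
Balmer series

The spectral series in hydrogen are named based on the final (lower) energy level:
- Lyman series: n_final = 1 (ultraviolet)
- Balmer series: n_final = 2 (visible/near-UV)
- Paschen series: n_final = 3 (infrared)
- Brackett series: n_final = 4 (infrared)
- Pfund series: n_final = 5 (far infrared)

Since this transition ends at n = 2, it belongs to the Balmer series.

For reference, this 10 → 2 line has photon energy
ΔE = 13.6057 eV × (1/2² - 1/10²) = 3.2653680000 eV,
corresponding to wavelength λ = hc/ΔE = 1239.84 eV·nm / 3.2653680000 eV = 379.693805 nm in the visible/near-UV region.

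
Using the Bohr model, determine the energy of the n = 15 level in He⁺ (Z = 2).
-0.242 eV

For hydrogen-like ions, the energy levels scale with Z²:
E_n = -13.6057 Z² / n² eV

For He⁺ (Z = 2) at n = 15:
E_15 = -13.6057 × 2² / 15²
E_15 = -13.6057 × 4 / 225
E_15 = -54.4228 / 225
E_15 = -0.242 eV

The energy is 4 times more negative than hydrogen at the same n due to the stronger nuclear charge.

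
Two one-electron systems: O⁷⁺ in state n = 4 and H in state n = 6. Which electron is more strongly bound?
O⁷⁺ at n = 4 (E = -54.42 eV)

Using E_n = -13.6057 Z² / n² eV:

O⁷⁺ (Z = 8) at n = 4:
E = -13.6057 × 8² / 4² = -13.6057 × 64 / 16 = -54.42280 eV

H (Z = 1) at n = 6:
E = -13.6057 × 1² / 6² = -13.6057 × 1 / 36 = -0.37794 eV

Since -54.42280 eV < -0.37794 eV,
O⁷⁺ at n = 4 is more tightly bound (requires more energy to ionize).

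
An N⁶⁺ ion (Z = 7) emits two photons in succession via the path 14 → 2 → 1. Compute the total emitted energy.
663.2779 eV

The energy levels of N⁶⁺ are E_n = -13.6057 × 7² / n² eV.

First transition (14 → 2):
ΔE₁ = |E_2 - E_14|
ΔE₁ = |-166.6698250000 - (-3.4014250000)| = 163.2684000 eV

Second transition (2 → 1):
ΔE₂ = |E_1 - E_2|
ΔE₂ = |-666.6793000000 - (-166.6698250000)| = 500.0094750 eV

Total energy released:
E_total = ΔE₁ + ΔE₂ = 163.2684000 + 500.0094750 = 663.2779 eV

Note: This equals the direct transition 14 → 1: 663.2779 eV ✓
Energy is conserved regardless of the path taken.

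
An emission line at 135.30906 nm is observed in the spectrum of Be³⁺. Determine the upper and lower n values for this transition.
n = 7 → n = 4

First, find the photon energy from the wavelength (hc = 1239.84 eV·nm):
E = hc/λ = 1239.84 eV·nm / 135.30906 nm = 9.1630228 eV

The energy levels of Be³⁺ satisfy E_n = -13.6057 × 4² / n² eV, so an emission n_i → n_f releases
ΔE = 13.6057 × 4² × (1/n_f² − 1/n_i²) eV.

Setting ΔE equal to the photon energy:
1/n_f² − 1/n_i² = 9.1630228 / (13.6057 × 4²) = 0.042091838

Since 1/n_i² must be positive, we need 1/n_f² > 0.042091838, i.e. n_f ≤ 4. For each allowed n_f, solve n_i = (1/n_f² − 0.042091838)^(−1/2) and check whether it is a whole number:
  n_f = 1: 1/n_i² = 1.000000000 − 0.042091838 = 0.957908162 → n_i = 1.022  (not an integer) ✗
  n_f = 2: 1/n_i² = 0.250000000 − 0.042091838 = 0.207908162 → n_i = 2.193  (not an integer) ✗
  n_f = 3: 1/n_i² = 0.111111111 − 0.042091838 = 0.069019273 → n_i = 3.806  (not an integer) ✗
  n_f = 4: 1/n_i² = 0.062500000 − 0.042091838 = 0.020408162 → n_i = 7.000  → integer, n_i = 7 ✓

Only n_f = 4 gives an integer upper level, n_i = 7.

The transition is from n = 7 to n = 4 (emission).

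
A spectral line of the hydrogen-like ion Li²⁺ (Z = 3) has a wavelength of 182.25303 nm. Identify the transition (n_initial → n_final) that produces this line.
n = 12 → n = 4

First, find the photon energy from the wavelength (hc = 1239.84 eV·nm):
E = hc/λ = 1239.84 eV·nm / 182.25303 nm = 6.8028499 eV

The energy levels of Li²⁺ satisfy E_n = -13.6057 × 3² / n² eV, so an emission n_i → n_f releases
ΔE = 13.6057 × 3² × (1/n_f² − 1/n_i²) eV.

Setting ΔE equal to the photon energy:
1/n_f² − 1/n_i² = 6.8028499 / (13.6057 × 3²) = 0.055555555

Since 1/n_i² must be positive, we need 1/n_f² > 0.055555555, i.e. n_f ≤ 4. For each allowed n_f, solve n_i = (1/n_f² − 0.055555555)^(−1/2) and check whether it is a whole number:
  n_f = 1: 1/n_i² = 1.000000000 − 0.055555555 = 0.944444445 → n_i = 1.029  (not an integer) ✗
  n_f = 2: 1/n_i² = 0.250000000 − 0.055555555 = 0.194444445 → n_i = 2.268  (not an integer) ✗
  n_f = 3: 1/n_i² = 0.111111111 − 0.055555555 = 0.055555556 → n_i = 4.243  (not an integer) ✗
  n_f = 4: 1/n_i² = 0.062500000 − 0.055555555 = 0.006944445 → n_i = 12.000  → integer, n_i = 12 ✓

Only n_f = 4 gives an integer upper level, n_i = 12.

The transition is from n = 12 to n = 4 (emission).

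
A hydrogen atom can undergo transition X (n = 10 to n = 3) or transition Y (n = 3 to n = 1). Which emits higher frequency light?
3 → 1

Calculate the energy for each transition:

Transition 10 → 3:
ΔE₁ = |E_3 - E_10| = |-13.6057/3² - (-13.6057/10²)|
ΔE₁ = |-1.51174444 - (-0.13605700)| = 1.37569 eV

Transition 3 → 1:
ΔE₂ = |E_1 - E_3| = |-13.6057/1² - (-13.6057/3²)|
ΔE₂ = |-13.60570000 - (-1.51174444)| = 12.09396 eV

Since 12.09396 eV > 1.37569 eV, the transition 3 → 1 emits the more energetic photon.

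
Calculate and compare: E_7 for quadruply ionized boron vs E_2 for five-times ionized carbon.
C⁵⁺ at n = 2 (E = -122.45 eV)

Using E_n = -13.6057 Z² / n² eV:

B⁴⁺ (Z = 5) at n = 7:
E = -13.6057 × 5² / 7² = -13.6057 × 25 / 49 = -6.94168 eV

C⁵⁺ (Z = 6) at n = 2:
E = -13.6057 × 6² / 2² = -13.6057 × 36 / 4 = -122.45130 eV

Since -122.45130 eV < -6.94168 eV,
C⁵⁺ at n = 2 is more tightly bound (requires more energy to ionize).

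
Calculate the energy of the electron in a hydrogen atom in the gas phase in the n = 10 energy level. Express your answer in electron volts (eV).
-0.136 eV

The energy levels of a hydrogen-like atom are given by:
E_n = -13.6057 eV / n²

For n = 10:
E_10 = -13.6057 eV / 10²
E_10 = -13.6057 eV / 100
E_10 = -0.136 eV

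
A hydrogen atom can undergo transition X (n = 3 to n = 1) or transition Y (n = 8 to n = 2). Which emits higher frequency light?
3 → 1

Calculate the energy for each transition:

Transition 3 → 1:
ΔE₁ = |E_1 - E_3| = |-13.6057/1² - (-13.6057/3²)|
ΔE₁ = |-13.6057000000 - (-1.5117444444)| = 12.0939556 eV

Transition 8 → 2:
ΔE₂ = |E_2 - E_8| = |-13.6057/2² - (-13.6057/8²)|
ΔE₂ = |-3.4014250000 - (-0.2125890625)| = 3.1888359 eV

Since 12.0939556 eV > 3.1888359 eV, the transition 3 → 1 emits the more energetic photon.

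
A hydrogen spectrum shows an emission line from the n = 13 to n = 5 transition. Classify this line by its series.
Pfund series

The spectral series in hydrogen are named based on the final (lower) energy level:
- Lyman series: n_final = 1 (ultraviolet)
- Balmer series: n_final = 2 (visible/near-UV)
- Paschen series: n_final = 3 (infrared)
- Brackett series: n_final = 4 (infrared)
- Pfund series: n_final = 5 (far infrared)

Since this transition ends at n = 5, it belongs to the Pfund series.

For reference, this 13 → 5 line has photon energy
ΔE = 13.6057 eV × (1/5² - 1/13²) = 0.46372090 eV,
corresponding to wavelength λ = hc/ΔE = 1239.84 eV·nm / 0.46372090 eV = 2673.68 nm in the far infrared region.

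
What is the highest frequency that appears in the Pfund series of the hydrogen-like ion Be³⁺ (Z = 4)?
2.1055e+15 Hz

The series limit corresponds to the transition from n = ∞ to n = 5.
This is the highest energy (shortest wavelength) transition in the Pfund series.

E_∞ = 0 eV
E_5 = -13.6057 × 4² / 5² = -8.70764800 eV

Energy at series limit:
ΔE = E_∞ - E_5 = 0 - (-8.70764800) = 8.70764800 eV
E = 8.70764800 eV × (1.602177 × 10⁻¹⁹ J/eV) = 1.395119e-18 J
f = E/h = 1.395119e-18 J / (6.62607 × 10⁻³⁴ J·s) = 2.1055e+15 Hz

This energy equals the ionization energy from the n = 5 state of Be³⁺.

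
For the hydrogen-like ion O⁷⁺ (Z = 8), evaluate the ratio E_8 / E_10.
1.5625

Using E_n = -13.6057 Z² / n² eV with Z = 8:

E_8 = -13.6057 × 8² / 8² = -870.7648 / 64 = -13.6057000000 eV
E_10 = -13.6057 × 8² / 10² = -870.7648 / 100 = -8.7076480000 eV

The ratio is:
E_8/E_10 = (-13.6057000000) / (-8.7076480000)
E_8/E_10 = (-870.7648/64) / (-870.7648/100)
E_8/E_10 = 100/64
E_8/E_10 = 1.5625
(Note: the Z² factors cancel in the ratio.)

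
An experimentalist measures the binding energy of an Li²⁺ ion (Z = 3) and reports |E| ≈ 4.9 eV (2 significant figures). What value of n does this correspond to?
n = 5

The exact energy levels follow E_n = -13.6057 Z² / n² eV with Z = 3.

The measured value (-4.9 eV) is reported to only 2 significant figures, so we must test candidate n values and see which one matches to that precision.

Candidate energies:
  n = 3:  E = -13.6057 × 3² / 3² = -13.60570 eV
  n = 4:  E = -13.6057 × 3² / 4² = -7.65321 eV
  n = 5:  E = -13.6057 × 3² / 5² = -4.89805 eV  ← matches
  n = 6:  E = -13.6057 × 3² / 6² = -3.40143 eV
  n = 7:  E = -13.6057 × 3² / 7² = -2.49901 eV

Checking against the measurement of -4.9 eV (2 sig figs), only n = 5 agrees:
E_5 = -4.89805 eV, which rounds to -4.9 eV ✓

Therefore n = 5.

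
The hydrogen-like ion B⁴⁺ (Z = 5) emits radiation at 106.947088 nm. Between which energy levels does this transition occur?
n = 13 → n = 5

First, find the photon energy from the wavelength (hc = 1239.84 eV·nm):
E = hc/λ = 1239.84 eV·nm / 106.947088 nm = 11.593023 eV

The energy levels of B⁴⁺ satisfy E_n = -13.6057 × 5² / n² eV, so an emission n_i → n_f releases
ΔE = 13.6057 × 5² × (1/n_f² − 1/n_i²) eV.

Setting ΔE equal to the photon energy:
1/n_f² − 1/n_i² = 11.593023 / (13.6057 × 5²) = 0.034082842

Since 1/n_i² must be positive, we need 1/n_f² > 0.034082842, i.e. n_f ≤ 5. For each allowed n_f, solve n_i = (1/n_f² − 0.034082842)^(−1/2) and check whether it is a whole number:
  n_f = 1: 1/n_i² = 1.000000000 − 0.034082842 = 0.965917158 → n_i = 1.017  (not an integer) ✗
  n_f = 2: 1/n_i² = 0.250000000 − 0.034082842 = 0.215917158 → n_i = 2.152  (not an integer) ✗
  n_f = 3: 1/n_i² = 0.111111111 − 0.034082842 = 0.077028269 → n_i = 3.603  (not an integer) ✗
  n_f = 4: 1/n_i² = 0.062500000 − 0.034082842 = 0.028417158 → n_i = 5.932  (not an integer) ✗
  n_f = 5: 1/n_i² = 0.040000000 − 0.034082842 = 0.005917158 → n_i = 13.000  → integer, n_i = 13 ✓

Only n_f = 5 gives an integer upper level, n_i = 13.

The transition is from n = 13 to n = 5 (emission).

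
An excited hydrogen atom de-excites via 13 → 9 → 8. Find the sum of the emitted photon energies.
0.132 eV

The energy levels of hydrogen are E_n = -13.6057 / n² eV.

First transition (13 → 9):
ΔE₁ = |E_9 - E_13|
ΔE₁ = |-0.167971605 - (-0.080507101)| = 0.087465 eV

Second transition (9 → 8):
ΔE₂ = |E_8 - E_9|
ΔE₂ = |-0.212589063 - (-0.167971605)| = 0.044617 eV

Total energy released:
E_total = ΔE₁ + ΔE₂ = 0.087465 + 0.044617 = 0.132 eV

Note: This equals the direct transition 13 → 8: 0.132 eV ✓
Energy is conserved regardless of the path taken.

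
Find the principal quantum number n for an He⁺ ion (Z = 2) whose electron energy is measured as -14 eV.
n = 2

The exact energy levels follow E_n = -13.6057 Z² / n² eV with Z = 2.

The measured value (-14 eV) is reported to only 2 significant figures, so we must test candidate n values and see which one matches to that precision.

Candidate energies:
  n = 1:  E = -13.6057 × 2² / 1² = -54.422800 eV
  n = 2:  E = -13.6057 × 2² / 2² = -13.605700 eV  ← matches
  n = 3:  E = -13.6057 × 2² / 3² = -6.046978 eV
  n = 4:  E = -13.6057 × 2² / 4² = -3.401425 eV

Checking against the measurement of -14 eV (2 sig figs), only n = 2 agrees:
E_2 = -13.605700 eV, which rounds to -14 eV ✓

Therefore n = 2.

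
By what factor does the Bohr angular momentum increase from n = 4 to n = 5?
1.250000

In the Bohr model, L_n = nℏ, so the ratio is purely the ratio of quantum numbers:

L_5/L_4 = 5ℏ / 4ℏ = 5/4 = 1.250000

The angular momentum scales linearly with n.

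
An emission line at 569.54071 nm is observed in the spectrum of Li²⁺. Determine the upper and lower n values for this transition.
n = 10 → n = 6

First, find the photon energy from the wavelength (hc = 1239.84 eV·nm):
E = hc/λ = 1239.84 eV·nm / 569.54071 nm = 2.1769120 eV

The energy levels of Li²⁺ satisfy E_n = -13.6057 × 3² / n² eV, so an emission n_i → n_f releases
ΔE = 13.6057 × 3² × (1/n_f² − 1/n_i²) eV.

Setting ΔE equal to the photon energy:
1/n_f² − 1/n_i² = 2.1769120 / (13.6057 × 3²) = 0.017777778

Since 1/n_i² must be positive, we need 1/n_f² > 0.017777778, i.e. n_f ≤ 7. For each allowed n_f, solve n_i = (1/n_f² − 0.017777778)^(−1/2) and check whether it is a whole number:
  n_f = 1: 1/n_i² = 1.000000000 − 0.017777778 = 0.982222222 → n_i = 1.009  (not an integer) ✗
  n_f = 2: 1/n_i² = 0.250000000 − 0.017777778 = 0.232222222 → n_i = 2.075  (not an integer) ✗
  n_f = 3: 1/n_i² = 0.111111111 − 0.017777778 = 0.093333333 → n_i = 3.273  (not an integer) ✗
  n_f = 4: 1/n_i² = 0.062500000 − 0.017777778 = 0.044722222 → n_i = 4.729  (not an integer) ✗
  n_f = 5: 1/n_i² = 0.040000000 − 0.017777778 = 0.022222222 → n_i = 6.708  (not an integer) ✗
  n_f = 6: 1/n_i² = 0.027777778 − 0.017777778 = 0.010000000 → n_i = 10.000  → integer, n_i = 10 ✓
  n_f = 7: 1/n_i² = 0.020408163 − 0.017777778 = 0.002630385 → n_i = 19.498  (not an integer) ✗

Only n_f = 6 gives an integer upper level, n_i = 10.

The transition is from n = 10 to n = 6 (emission).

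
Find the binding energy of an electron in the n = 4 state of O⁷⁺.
54.42 eV

The ionization energy is the energy needed to remove the electron completely (n → ∞).

For a hydrogen-like ion with Z = 8, E_n = -13.6057 Z² / n² eV.

At n = 4: E_4 = -13.6057 × 8² / 4² = -54.42280 eV
At n = ∞: E_∞ = 0 eV

Ionization energy = E_∞ - E_4 = 0 - (-54.42280) = 54.42280 eV
Ionization energy ≈ 54.42 eV

This is also called the binding energy of the electron in state n = 4.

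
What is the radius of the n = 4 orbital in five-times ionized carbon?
0.1411 nm (or 1.4111 Å)

The Bohr radius formula is:
r_n = n² a₀ / Z

where a₀ = 0.0529177 nm is the Bohr radius.

For C⁵⁺ (Z = 6) at n = 4:
r_4 = 4² × 0.0529177 nm / 6
r_4 = 16 × 0.0529177 nm / 6
r_4 = 0.84668 nm / 6
r_4 = 0.1411 nm

The electron orbits at approximately 0.1411 nm from the nucleus.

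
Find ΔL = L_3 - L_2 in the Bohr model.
1.05457e-34 J·s (or 1ℏ)

In the Bohr model, L_n = nℏ where ℏ = 1.0545718e-34 J·s.

L_3 = 3ℏ = 3.1637154e-34 J·s
L_2 = 2ℏ = 2.1091436e-34 J·s

ΔL = L_3 - L_2 = (3 - 2)ℏ = 1ℏ
ΔL = 1 × 1.0545718e-34 J·s = 1.05457e-34 J·s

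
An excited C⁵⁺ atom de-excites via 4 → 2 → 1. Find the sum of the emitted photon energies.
459.192375 eV

The energy levels of C⁵⁺ are E_n = -13.6057 × 6² / n² eV.

First transition (4 → 2):
ΔE₁ = |E_2 - E_4|
ΔE₁ = |-122.451300000000 - (-30.612825000000)| = 91.838475000 eV

Second transition (2 → 1):
ΔE₂ = |E_1 - E_2|
ΔE₂ = |-489.805200000000 - (-122.451300000000)| = 367.353900000 eV

Total energy released:
E_total = ΔE₁ + ΔE₂ = 91.838475000 + 367.353900000 = 459.192375 eV

Note: This equals the direct transition 4 → 1: 459.192375 eV ✓
Energy is conserved regardless of the path taken.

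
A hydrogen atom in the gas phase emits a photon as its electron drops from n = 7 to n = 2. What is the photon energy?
3.1238 eV

The energy levels are E_n = -13.6057 eV / n².

Energy at n = 7: E_7 = -13.6057 / 7² = -0.2776673 eV
Energy at n = 2: E_2 = -13.6057 / 2² = -3.4014250 eV

For emission (electron falling to lower state), the photon energy is:
E_photon = E_7 - E_2 = |-0.2776673 - (-3.4014250)|
E_photon = 3.1238 eV

This energy is carried away by the emitted photon.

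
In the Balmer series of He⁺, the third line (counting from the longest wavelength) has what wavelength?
108.483944 nm

The lines of a series are numbered from the longest wavelength (smallest ΔE) outward; the third line is the transition from n = n_f + 3 to n_f.
The Balmer series has all transitions ending at n_f = 2.

For He⁺ (Z = 2), the third line (γ-line) is the jump from n = 5 to n = 2:
E_5 = -13.6057 × 2² / 5² = -2.176912000 eV
E_2 = -13.6057 × 2² / 2² = -13.605700000 eV
ΔE = E_5 - E_2 = 11.428788000 eV

λ = hc/E = 1239.84 eV·nm / 11.428788000 eV
λ = 108.483944 nm

This is the γ-line of the Balmer series in He⁺.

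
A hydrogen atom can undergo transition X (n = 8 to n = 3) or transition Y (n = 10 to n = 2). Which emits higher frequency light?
10 → 2

Calculate the energy for each transition:

Transition 8 → 3:
ΔE₁ = |E_3 - E_8| = |-13.6057/3² - (-13.6057/8²)|
ΔE₁ = |-1.51174444444 - (-0.21258906250)| = 1.29915538 eV

Transition 10 → 2:
ΔE₂ = |E_2 - E_10| = |-13.6057/2² - (-13.6057/10²)|
ΔE₂ = |-3.40142500000 - (-0.13605700000)| = 3.26536800 eV

Since 3.26536800 eV > 1.29915538 eV, the transition 10 → 2 emits the more energetic photon.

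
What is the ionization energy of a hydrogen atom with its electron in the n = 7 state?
0.277667 eV

The ionization energy is the energy needed to remove the electron completely (n → ∞).

For hydrogen, E_n = -13.6057 eV / n².

At n = 7: E_7 = -13.6057 / 7² = -0.277667347 eV
At n = ∞: E_∞ = 0 eV

Ionization energy = E_∞ - E_7 = 0 - (-0.277667347) = 0.277667347 eV
Ionization energy ≈ 0.277667 eV

This is also called the binding energy of the electron in state n = 7.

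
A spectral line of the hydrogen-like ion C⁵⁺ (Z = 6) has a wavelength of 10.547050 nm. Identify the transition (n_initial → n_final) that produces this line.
n = 10 → n = 2

First, find the photon energy from the wavelength (hc = 1239.84 eV·nm):
E = hc/λ = 1239.84 eV·nm / 10.547050 nm = 117.55325 eV

The energy levels of C⁵⁺ satisfy E_n = -13.6057 × 6² / n² eV, so an emission n_i → n_f releases
ΔE = 13.6057 × 6² × (1/n_f² − 1/n_i²) eV.

Setting ΔE equal to the photon energy:
1/n_f² − 1/n_i² = 117.55325 / (13.6057 × 6²) = 0.24000000

Since 1/n_i² must be positive, we need 1/n_f² > 0.24000000, i.e. n_f ≤ 2. For each allowed n_f, solve n_i = (1/n_f² − 0.24000000)^(−1/2) and check whether it is a whole number:
  n_f = 1: 1/n_i² = 1.00000000 − 0.24000000 = 0.76000000 → n_i = 1.147  (not an integer) ✗
  n_f = 2: 1/n_i² = 0.25000000 − 0.24000000 = 0.01000000 → n_i = 10.000  → integer, n_i = 10 ✓

Only n_f = 2 gives an integer upper level, n_i = 10.

The transition is from n = 10 to n = 2 (emission).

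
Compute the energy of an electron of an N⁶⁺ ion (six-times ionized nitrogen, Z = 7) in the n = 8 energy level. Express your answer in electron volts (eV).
-10.41686 eV

The energy levels of a hydrogen-like atom are given by:
E_n = -13.6057 Z² / n² eV  (with Z = 7 for N⁶⁺)

For n = 8:
E_8 = -13.6057 × 7² / 8²
E_8 = -13.6057 × 49 / 64
E_8 = -10.41686 eV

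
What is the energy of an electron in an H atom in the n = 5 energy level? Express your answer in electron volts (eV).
-0.544 eV

The energy levels of a hydrogen-like atom are given by:
E_n = -13.6057 eV / n²

For n = 5:
E_5 = -13.6057 eV / 5²
E_5 = -13.6057 eV / 25
E_5 = -0.544 eV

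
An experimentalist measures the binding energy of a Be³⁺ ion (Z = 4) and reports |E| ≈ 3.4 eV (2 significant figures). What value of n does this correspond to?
n = 8

The exact energy levels follow E_n = -13.6057 Z² / n² eV with Z = 4.

The measured value (-3.4 eV) is reported to only 2 significant figures, so we must test candidate n values and see which one matches to that precision.

Candidate energies:
  n = 6:  E = -13.6057 × 4² / 6² = -6.04698 eV
  n = 7:  E = -13.6057 × 4² / 7² = -4.44268 eV
  n = 8:  E = -13.6057 × 4² / 8² = -3.40143 eV  ← matches
  n = 9:  E = -13.6057 × 4² / 9² = -2.68755 eV
  n = 10:  E = -13.6057 × 4² / 10² = -2.17691 eV

Checking against the measurement of -3.4 eV (2 sig figs), only n = 8 agrees:
E_8 = -3.40143 eV, which rounds to -3.4 eV ✓

Therefore n = 8.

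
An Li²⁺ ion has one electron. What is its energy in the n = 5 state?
-4.898052 eV

For hydrogen-like ions, the energy levels scale with Z²:
E_n = -13.6057 Z² / n² eV

For Li²⁺ (Z = 3) at n = 5:
E_5 = -13.6057 × 3² / 5²
E_5 = -13.6057 × 9 / 25
E_5 = -122.4513 / 25
E_5 = -4.898052 eV

The energy is 9 times more negative than hydrogen at the same n due to the stronger nuclear charge.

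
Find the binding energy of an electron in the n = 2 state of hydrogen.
3.401 eV

The ionization energy is the energy needed to remove the electron completely (n → ∞).

For hydrogen, E_n = -13.6057 eV / n².

At n = 2: E_2 = -13.6057 / 2² = -3.401425 eV
At n = ∞: E_∞ = 0 eV

Ionization energy = E_∞ - E_2 = 0 - (-3.401425) = 3.401425 eV
Ionization energy ≈ 3.401 eV

This is also called the binding energy of the electron in state n = 2.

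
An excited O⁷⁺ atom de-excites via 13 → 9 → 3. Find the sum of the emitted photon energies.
91.599 eV

The energy levels of O⁷⁺ are E_n = -13.6057 × 8² / n² eV.

First transition (13 → 9):
ΔE₁ = |E_9 - E_13|
ΔE₁ = |-10.750182716 - (-5.152454438)| = 5.597728 eV

Second transition (9 → 3):
ΔE₂ = |E_3 - E_9|
ΔE₂ = |-96.751644444 - (-10.750182716)| = 86.001462 eV

Total energy released:
E_total = ΔE₁ + ΔE₂ = 5.597728 + 86.001462 = 91.599 eV

Note: This equals the direct transition 13 → 3: 91.599 eV ✓
Energy is conserved regardless of the path taken.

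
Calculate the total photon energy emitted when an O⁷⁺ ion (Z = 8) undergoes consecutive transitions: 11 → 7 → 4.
47.226397 eV

The energy levels of O⁷⁺ are E_n = -13.6057 × 8² / n² eV.

First transition (11 → 7):
ΔE₁ = |E_7 - E_11|
ΔE₁ = |-17.770710204082 - (-7.196403305785)| = 10.574306898 eV

Second transition (7 → 4):
ΔE₂ = |E_4 - E_7|
ΔE₂ = |-54.422800000000 - (-17.770710204082)| = 36.652089796 eV

Total energy released:
E_total = ΔE₁ + ΔE₂ = 10.574306898 + 36.652089796 = 47.226397 eV

Note: This equals the direct transition 11 → 4: 47.226397 eV ✓
Energy is conserved regardless of the path taken.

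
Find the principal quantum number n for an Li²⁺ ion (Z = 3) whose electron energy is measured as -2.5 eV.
n = 7

The exact energy levels follow E_n = -13.6057 Z² / n² eV with Z = 3.

The measured value (-2.5 eV) is reported to only 2 significant figures, so we must test candidate n values and see which one matches to that precision.

Candidate energies:
  n = 5:  E = -13.6057 × 3² / 5² = -4.89805 eV
  n = 6:  E = -13.6057 × 3² / 6² = -3.40143 eV
  n = 7:  E = -13.6057 × 3² / 7² = -2.49901 eV  ← matches
  n = 8:  E = -13.6057 × 3² / 8² = -1.91330 eV
  n = 9:  E = -13.6057 × 3² / 9² = -1.51174 eV

Checking against the measurement of -2.5 eV (2 sig figs), only n = 7 agrees:
E_7 = -2.49901 eV, which rounds to -2.5 eV ✓

Therefore n = 7.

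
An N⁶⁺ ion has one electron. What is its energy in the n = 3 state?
-74.075478 eV

For hydrogen-like ions, the energy levels scale with Z²:
E_n = -13.6057 Z² / n² eV

For N⁶⁺ (Z = 7) at n = 3:
E_3 = -13.6057 × 7² / 3²
E_3 = -13.6057 × 49 / 9
E_3 = -666.6793 / 9
E_3 = -74.075478 eV

The energy is 49 times more negative than hydrogen at the same n due to the stronger nuclear charge.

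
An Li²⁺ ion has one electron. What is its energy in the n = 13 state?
-0.72456 eV

For hydrogen-like ions, the energy levels scale with Z²:
E_n = -13.6057 Z² / n² eV

For Li²⁺ (Z = 3) at n = 13:
E_13 = -13.6057 × 3² / 13²
E_13 = -13.6057 × 9 / 169
E_13 = -122.4513 / 169
E_13 = -0.72456 eV

The energy is 9 times more negative than hydrogen at the same n due to the stronger nuclear charge.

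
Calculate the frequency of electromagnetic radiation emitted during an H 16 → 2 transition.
8.09610e+14 Hz

First, find the transition energy:
E_16 = -13.6057 / 16² = -0.05314727 eV
E_2 = -13.6057 / 2² = -3.40142500 eV
|ΔE| = |E_2 - E_16| = 3.34827773 eV

Convert to Joules: E = 3.34827773 eV × (1.602177 × 10⁻¹⁹ J/eV) = 5.3645336e-19 J

Using E = hf:
f = E/h = 5.3645336e-19 J / (6.62607 × 10⁻³⁴ J·s)
f = 8.09610e+14 Hz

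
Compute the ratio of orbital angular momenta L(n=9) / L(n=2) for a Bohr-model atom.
4.5000

In the Bohr model, L_n = nℏ, so the ratio is purely the ratio of quantum numbers:

L_9/L_2 = 9ℏ / 2ℏ = 9/2 = 4.5000

The angular momentum scales linearly with n.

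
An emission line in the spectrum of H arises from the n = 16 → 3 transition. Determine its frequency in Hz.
3.527e+14 Hz

First, find the transition energy:
E_16 = -13.6057 / 16² = -0.05314727 eV
E_3 = -13.6057 / 3² = -1.51174444 eV
|ΔE| = |E_3 - E_16| = 1.45859717 eV

Convert to Joules: E = 1.45859717 eV × (1.602177 × 10⁻¹⁹ J/eV) = 2.33693e-19 J

Using E = hf:
f = E/h = 2.33693e-19 J / (6.62607 × 10⁻³⁴ J·s)
f = 3.527e+14 Hz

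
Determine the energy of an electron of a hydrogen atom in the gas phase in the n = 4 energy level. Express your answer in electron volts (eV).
-0.8504 eV

The energy levels of a hydrogen-like atom are given by:
E_n = -13.6057 eV / n²

For n = 4:
E_4 = -13.6057 eV / 4²
E_4 = -13.6057 eV / 16
E_4 = -0.8504 eV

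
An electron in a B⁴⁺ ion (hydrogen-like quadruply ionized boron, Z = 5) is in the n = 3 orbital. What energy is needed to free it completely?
37.793611 eV

The ionization energy is the energy needed to remove the electron completely (n → ∞).

For a hydrogen-like ion with Z = 5, E_n = -13.6057 Z² / n² eV.

At n = 3: E_3 = -13.6057 × 5² / 3² = -37.793611111 eV
At n = ∞: E_∞ = 0 eV

Ionization energy = E_∞ - E_3 = 0 - (-37.793611111) = 37.793611111 eV
Ionization energy ≈ 37.793611 eV

This is also called the binding energy of the electron in state n = 3.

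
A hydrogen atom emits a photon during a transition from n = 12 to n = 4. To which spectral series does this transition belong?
Brackett series

The spectral series in hydrogen are named based on the final (lower) energy level:
- Lyman series: n_final = 1 (ultraviolet)
- Balmer series: n_final = 2 (visible/near-UV)
- Paschen series: n_final = 3 (infrared)
- Brackett series: n_final = 4 (infrared)
- Pfund series: n_final = 5 (far infrared)

Since this transition ends at n = 4, it belongs to the Brackett series.

For reference, this 12 → 4 line has photon energy
ΔE = 13.6057 eV × (1/4² - 1/12²) = 0.7558722222 eV,
corresponding to wavelength λ = hc/ΔE = 1239.84 eV·nm / 0.7558722222 eV = 1640.2772 nm in the infrared region.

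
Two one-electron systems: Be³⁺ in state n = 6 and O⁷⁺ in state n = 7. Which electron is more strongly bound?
O⁷⁺ at n = 7 (E = -17.771 eV)

Using E_n = -13.6057 Z² / n² eV:

Be³⁺ (Z = 4) at n = 6:
E = -13.6057 × 4² / 6² = -13.6057 × 16 / 36 = -6.046978 eV

O⁷⁺ (Z = 8) at n = 7:
E = -13.6057 × 8² / 7² = -13.6057 × 64 / 49 = -17.770710 eV

Since -17.770710 eV < -6.046978 eV,
O⁷⁺ at n = 7 is more tightly bound (requires more energy to ionize).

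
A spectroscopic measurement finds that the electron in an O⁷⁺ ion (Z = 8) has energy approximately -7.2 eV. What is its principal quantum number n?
n = 11

The exact energy levels follow E_n = -13.6057 Z² / n² eV with Z = 8.

The measured value (-7.2 eV) is reported to only 2 significant figures, so we must test candidate n values and see which one matches to that precision.

Candidate energies:
  n = 9:  E = -13.6057 × 8² / 9² = -10.75018 eV
  n = 10:  E = -13.6057 × 8² / 10² = -8.70765 eV
  n = 11:  E = -13.6057 × 8² / 11² = -7.19640 eV  ← matches
  n = 12:  E = -13.6057 × 8² / 12² = -6.04698 eV
  n = 13:  E = -13.6057 × 8² / 13² = -5.15245 eV

Checking against the measurement of -7.2 eV (2 sig figs), only n = 11 agrees:
E_11 = -7.19640 eV, which rounds to -7.2 eV ✓

Therefore n = 11.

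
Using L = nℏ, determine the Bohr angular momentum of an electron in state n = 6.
6.32743e-34 J·s (or 6ℏ)

In the Bohr model, angular momentum is quantized:
L = nℏ

where ℏ = h/(2π) = 1.0545718e-34 J·s

For n = 6:
L = 6 × 1.0545718e-34 J·s
L = 6.32743e-34 J·s

This can also be written as L = 6ℏ.
The angular momentum is an integer multiple of the reduced Planck constant.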